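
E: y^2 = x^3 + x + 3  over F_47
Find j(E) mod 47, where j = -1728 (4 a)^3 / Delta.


Delta = -16(4 a^3 + 27 b^2) mod 47 = 43
-1728 * (4 a)^3 = -1728 * (4*1)^3 mod 47 = 46
j = 46 * 43^(-1) mod 47 = 12

j = 12 (mod 47)


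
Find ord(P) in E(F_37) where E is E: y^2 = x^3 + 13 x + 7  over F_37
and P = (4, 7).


Compute successive multiples of P until we hit O:
  1P = (4, 7)
  2P = (4, 30)
  3P = O

ord(P) = 3


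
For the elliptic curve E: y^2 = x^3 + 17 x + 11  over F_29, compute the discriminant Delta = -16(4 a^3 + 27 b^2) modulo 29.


4 a^3 + 27 b^2 = 4*17^3 + 27*11^2 = 19652 + 3267 = 22919
Delta = -16 * (22919) = -366704
Delta mod 29 = 1

Delta = 1 (mod 29)


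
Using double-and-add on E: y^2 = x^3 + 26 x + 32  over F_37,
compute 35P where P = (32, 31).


k = 35 = 100011_2 (binary, LSB first: 110001)
Double-and-add from P = (32, 31):
  bit 0 = 1: acc = O + (32, 31) = (32, 31)
  bit 1 = 1: acc = (32, 31) + (22, 2) = (31, 20)
  bit 2 = 0: acc unchanged = (31, 20)
  bit 3 = 0: acc unchanged = (31, 20)
  bit 4 = 0: acc unchanged = (31, 20)
  bit 5 = 1: acc = (31, 20) + (5, 18) = (31, 17)

35P = (31, 17)


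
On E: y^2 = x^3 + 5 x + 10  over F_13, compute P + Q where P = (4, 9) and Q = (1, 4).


P != Q, so use the chord formula.
s = (y2 - y1) / (x2 - x1) = (8) / (10) mod 13 = 6
x3 = s^2 - x1 - x2 mod 13 = 6^2 - 4 - 1 = 5
y3 = s (x1 - x3) - y1 mod 13 = 6 * (4 - 5) - 9 = 11

P + Q = (5, 11)


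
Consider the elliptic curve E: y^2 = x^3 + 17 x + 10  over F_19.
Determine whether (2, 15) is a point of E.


Check whether y^2 = x^3 + 17 x + 10 (mod 19) for (x, y) = (2, 15).
LHS: y^2 = 15^2 mod 19 = 16
RHS: x^3 + 17 x + 10 = 2^3 + 17*2 + 10 mod 19 = 14
LHS != RHS

No, not on the curve


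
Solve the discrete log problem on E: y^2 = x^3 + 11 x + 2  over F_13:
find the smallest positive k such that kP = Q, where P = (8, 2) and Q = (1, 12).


Enumerate multiples of P until we hit Q = (1, 12):
  1P = (8, 2)
  2P = (1, 12)
Match found at i = 2.

k = 2


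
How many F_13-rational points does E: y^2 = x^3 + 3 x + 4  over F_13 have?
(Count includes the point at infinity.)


For each x in F_13, count y with y^2 = x^3 + 3 x + 4 mod 13:
  x = 0: RHS = 4, y in [2, 11]  -> 2 point(s)
  x = 3: RHS = 1, y in [1, 12]  -> 2 point(s)
  x = 5: RHS = 1, y in [1, 12]  -> 2 point(s)
  x = 6: RHS = 4, y in [2, 11]  -> 2 point(s)
  x = 7: RHS = 4, y in [2, 11]  -> 2 point(s)
  x = 11: RHS = 3, y in [4, 9]  -> 2 point(s)
  x = 12: RHS = 0, y in [0]  -> 1 point(s)
Affine points: 13. Add the point at infinity: total = 14.

#E(F_13) = 14


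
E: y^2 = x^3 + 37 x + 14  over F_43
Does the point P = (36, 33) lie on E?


Check whether y^2 = x^3 + 37 x + 14 (mod 43) for (x, y) = (36, 33).
LHS: y^2 = 33^2 mod 43 = 14
RHS: x^3 + 37 x + 14 = 36^3 + 37*36 + 14 mod 43 = 14
LHS = RHS

Yes, on the curve


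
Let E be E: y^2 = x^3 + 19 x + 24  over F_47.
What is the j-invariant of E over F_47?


Delta = -16(4 a^3 + 27 b^2) mod 47 = 37
-1728 * (4 a)^3 = -1728 * (4*19)^3 mod 47 = 3
j = 3 * 37^(-1) mod 47 = 42

j = 42 (mod 47)


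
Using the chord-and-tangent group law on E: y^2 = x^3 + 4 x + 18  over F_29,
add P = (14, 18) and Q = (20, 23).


P != Q, so use the chord formula.
s = (y2 - y1) / (x2 - x1) = (5) / (6) mod 29 = 25
x3 = s^2 - x1 - x2 mod 29 = 25^2 - 14 - 20 = 11
y3 = s (x1 - x3) - y1 mod 29 = 25 * (14 - 11) - 18 = 28

P + Q = (11, 28)


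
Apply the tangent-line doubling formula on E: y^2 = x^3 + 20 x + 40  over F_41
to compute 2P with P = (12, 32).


Doubling: s = (3 x1^2 + a) / (2 y1)
s = (3*12^2 + 20) / (2*32) mod 41 = 25
x3 = s^2 - 2 x1 mod 41 = 25^2 - 2*12 = 27
y3 = s (x1 - x3) - y1 mod 41 = 25 * (12 - 27) - 32 = 3

2P = (27, 3)


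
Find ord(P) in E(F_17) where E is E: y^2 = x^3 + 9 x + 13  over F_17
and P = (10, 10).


Compute successive multiples of P until we hit O:
  1P = (10, 10)
  2P = (15, 2)
  3P = (0, 8)
  4P = (5, 8)
  5P = (11, 10)
  6P = (13, 7)
  7P = (12, 9)
  8P = (8, 6)
  ... (continuing to 19P)
  19P = O

ord(P) = 19


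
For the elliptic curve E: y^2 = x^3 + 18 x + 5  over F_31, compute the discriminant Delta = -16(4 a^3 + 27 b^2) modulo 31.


4 a^3 + 27 b^2 = 4*18^3 + 27*5^2 = 23328 + 675 = 24003
Delta = -16 * (24003) = -384048
Delta mod 31 = 11

Delta = 11 (mod 31)


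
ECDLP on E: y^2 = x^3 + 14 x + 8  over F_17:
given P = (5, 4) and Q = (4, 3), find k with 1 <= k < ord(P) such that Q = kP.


Enumerate multiples of P until we hit Q = (4, 3):
  1P = (5, 4)
  2P = (3, 14)
  3P = (0, 5)
  4P = (10, 14)
  5P = (6, 11)
  6P = (4, 3)
Match found at i = 6.

k = 6


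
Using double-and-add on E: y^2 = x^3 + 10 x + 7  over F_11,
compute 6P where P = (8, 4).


k = 6 = 110_2 (binary, LSB first: 011)
Double-and-add from P = (8, 4):
  bit 0 = 0: acc unchanged = O
  bit 1 = 1: acc = O + (9, 1) = (9, 1)
  bit 2 = 1: acc = (9, 1) + (4, 10) = (3, 8)

6P = (3, 8)


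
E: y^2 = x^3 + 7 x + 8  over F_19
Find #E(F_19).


For each x in F_19, count y with y^2 = x^3 + 7 x + 8 mod 19:
  x = 1: RHS = 16, y in [4, 15]  -> 2 point(s)
  x = 2: RHS = 11, y in [7, 12]  -> 2 point(s)
  x = 4: RHS = 5, y in [9, 10]  -> 2 point(s)
  x = 5: RHS = 16, y in [4, 15]  -> 2 point(s)
  x = 6: RHS = 0, y in [0]  -> 1 point(s)
  x = 7: RHS = 1, y in [1, 18]  -> 2 point(s)
  x = 8: RHS = 6, y in [5, 14]  -> 2 point(s)
  x = 13: RHS = 16, y in [4, 15]  -> 2 point(s)
  x = 14: RHS = 0, y in [0]  -> 1 point(s)
  x = 15: RHS = 11, y in [7, 12]  -> 2 point(s)
  x = 16: RHS = 17, y in [6, 13]  -> 2 point(s)
  x = 17: RHS = 5, y in [9, 10]  -> 2 point(s)
  x = 18: RHS = 0, y in [0]  -> 1 point(s)
Affine points: 23. Add the point at infinity: total = 24.

#E(F_19) = 24


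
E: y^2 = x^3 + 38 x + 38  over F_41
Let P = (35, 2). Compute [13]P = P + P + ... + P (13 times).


k = 13 = 1101_2 (binary, LSB first: 1011)
Double-and-add from P = (35, 2):
  bit 0 = 1: acc = O + (35, 2) = (35, 2)
  bit 1 = 0: acc unchanged = (35, 2)
  bit 2 = 1: acc = (35, 2) + (5, 36) = (38, 26)
  bit 3 = 1: acc = (38, 26) + (32, 19) = (35, 39)

13P = (35, 39)


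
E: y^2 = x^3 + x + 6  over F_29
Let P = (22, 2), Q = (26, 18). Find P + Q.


P != Q, so use the chord formula.
s = (y2 - y1) / (x2 - x1) = (16) / (4) mod 29 = 4
x3 = s^2 - x1 - x2 mod 29 = 4^2 - 22 - 26 = 26
y3 = s (x1 - x3) - y1 mod 29 = 4 * (22 - 26) - 2 = 11

P + Q = (26, 11)


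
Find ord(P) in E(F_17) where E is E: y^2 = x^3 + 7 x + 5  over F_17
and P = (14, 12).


Compute successive multiples of P until we hit O:
  1P = (14, 12)
  2P = (6, 5)
  3P = (6, 12)
  4P = (14, 5)
  5P = O

ord(P) = 5


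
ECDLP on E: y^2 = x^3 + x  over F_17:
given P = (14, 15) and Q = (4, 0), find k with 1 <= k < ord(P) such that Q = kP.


Enumerate multiples of P until we hit Q = (4, 0):
  1P = (14, 15)
  2P = (4, 0)
Match found at i = 2.

k = 2


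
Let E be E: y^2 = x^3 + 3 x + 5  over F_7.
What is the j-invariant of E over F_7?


Delta = -16(4 a^3 + 27 b^2) mod 7 = 2
-1728 * (4 a)^3 = -1728 * (4*3)^3 mod 7 = 6
j = 6 * 2^(-1) mod 7 = 3

j = 3 (mod 7)


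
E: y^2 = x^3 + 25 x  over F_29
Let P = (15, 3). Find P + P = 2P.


Doubling: s = (3 x1^2 + a) / (2 y1)
s = (3*15^2 + 25) / (2*3) mod 29 = 20
x3 = s^2 - 2 x1 mod 29 = 20^2 - 2*15 = 22
y3 = s (x1 - x3) - y1 mod 29 = 20 * (15 - 22) - 3 = 2

2P = (22, 2)


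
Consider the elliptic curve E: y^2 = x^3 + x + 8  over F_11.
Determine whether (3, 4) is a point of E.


Check whether y^2 = x^3 + 1 x + 8 (mod 11) for (x, y) = (3, 4).
LHS: y^2 = 4^2 mod 11 = 5
RHS: x^3 + 1 x + 8 = 3^3 + 1*3 + 8 mod 11 = 5
LHS = RHS

Yes, on the curve


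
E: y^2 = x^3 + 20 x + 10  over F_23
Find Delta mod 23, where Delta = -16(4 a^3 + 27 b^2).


4 a^3 + 27 b^2 = 4*20^3 + 27*10^2 = 32000 + 2700 = 34700
Delta = -16 * (34700) = -555200
Delta mod 23 = 20

Delta = 20 (mod 23)


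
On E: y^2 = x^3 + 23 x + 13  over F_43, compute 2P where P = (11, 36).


Doubling: s = (3 x1^2 + a) / (2 y1)
s = (3*11^2 + 23) / (2*36) mod 43 = 40
x3 = s^2 - 2 x1 mod 43 = 40^2 - 2*11 = 30
y3 = s (x1 - x3) - y1 mod 43 = 40 * (11 - 30) - 36 = 21

2P = (30, 21)


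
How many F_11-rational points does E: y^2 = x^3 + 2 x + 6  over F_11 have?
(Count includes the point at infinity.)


For each x in F_11, count y with y^2 = x^3 + 2 x + 6 mod 11:
  x = 1: RHS = 9, y in [3, 8]  -> 2 point(s)
  x = 4: RHS = 1, y in [1, 10]  -> 2 point(s)
  x = 5: RHS = 9, y in [3, 8]  -> 2 point(s)
  x = 6: RHS = 3, y in [5, 6]  -> 2 point(s)
  x = 7: RHS = 0, y in [0]  -> 1 point(s)
  x = 9: RHS = 5, y in [4, 7]  -> 2 point(s)
  x = 10: RHS = 3, y in [5, 6]  -> 2 point(s)
Affine points: 13. Add the point at infinity: total = 14.

#E(F_11) = 14


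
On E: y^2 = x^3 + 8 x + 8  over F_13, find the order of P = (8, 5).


Compute successive multiples of P until we hit O:
  1P = (8, 5)
  2P = (7, 2)
  3P = (7, 11)
  4P = (8, 8)
  5P = O

ord(P) = 5


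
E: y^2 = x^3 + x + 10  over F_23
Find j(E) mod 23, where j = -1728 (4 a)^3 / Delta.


Delta = -16(4 a^3 + 27 b^2) mod 23 = 22
-1728 * (4 a)^3 = -1728 * (4*1)^3 mod 23 = 15
j = 15 * 22^(-1) mod 23 = 8

j = 8 (mod 23)


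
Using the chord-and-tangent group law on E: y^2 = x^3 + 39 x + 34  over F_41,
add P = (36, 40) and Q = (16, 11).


P != Q, so use the chord formula.
s = (y2 - y1) / (x2 - x1) = (12) / (21) mod 41 = 24
x3 = s^2 - x1 - x2 mod 41 = 24^2 - 36 - 16 = 32
y3 = s (x1 - x3) - y1 mod 41 = 24 * (36 - 32) - 40 = 15

P + Q = (32, 15)


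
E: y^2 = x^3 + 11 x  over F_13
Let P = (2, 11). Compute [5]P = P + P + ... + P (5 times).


k = 5 = 101_2 (binary, LSB first: 101)
Double-and-add from P = (2, 11):
  bit 0 = 1: acc = O + (2, 11) = (2, 11)
  bit 1 = 0: acc unchanged = (2, 11)
  bit 2 = 1: acc = (2, 11) + (12, 12) = (2, 2)

5P = (2, 2)


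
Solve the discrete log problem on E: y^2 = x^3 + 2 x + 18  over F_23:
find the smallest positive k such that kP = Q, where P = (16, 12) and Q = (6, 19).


Enumerate multiples of P until we hit Q = (6, 19):
  1P = (16, 12)
  2P = (20, 13)
  3P = (0, 15)
  4P = (10, 7)
  5P = (6, 4)
  6P = (9, 12)
  7P = (21, 11)
  8P = (21, 12)
  9P = (9, 11)
  10P = (6, 19)
Match found at i = 10.

k = 10


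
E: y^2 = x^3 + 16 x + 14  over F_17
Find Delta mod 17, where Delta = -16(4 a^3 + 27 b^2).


4 a^3 + 27 b^2 = 4*16^3 + 27*14^2 = 16384 + 5292 = 21676
Delta = -16 * (21676) = -346816
Delta mod 17 = 1

Delta = 1 (mod 17)


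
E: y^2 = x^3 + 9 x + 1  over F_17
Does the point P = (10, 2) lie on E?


Check whether y^2 = x^3 + 9 x + 1 (mod 17) for (x, y) = (10, 2).
LHS: y^2 = 2^2 mod 17 = 4
RHS: x^3 + 9 x + 1 = 10^3 + 9*10 + 1 mod 17 = 3
LHS != RHS

No, not on the curve


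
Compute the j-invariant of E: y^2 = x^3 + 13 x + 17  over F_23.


Delta = -16(4 a^3 + 27 b^2) mod 23 = 10
-1728 * (4 a)^3 = -1728 * (4*13)^3 mod 23 = 19
j = 19 * 10^(-1) mod 23 = 18

j = 18 (mod 23)


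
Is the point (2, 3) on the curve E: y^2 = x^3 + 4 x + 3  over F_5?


Check whether y^2 = x^3 + 4 x + 3 (mod 5) for (x, y) = (2, 3).
LHS: y^2 = 3^2 mod 5 = 4
RHS: x^3 + 4 x + 3 = 2^3 + 4*2 + 3 mod 5 = 4
LHS = RHS

Yes, on the curve


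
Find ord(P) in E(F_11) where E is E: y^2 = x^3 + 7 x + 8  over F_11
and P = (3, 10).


Compute successive multiples of P until we hit O:
  1P = (3, 10)
  2P = (8, 9)
  3P = (4, 10)
  4P = (4, 1)
  5P = (8, 2)
  6P = (3, 1)
  7P = O

ord(P) = 7


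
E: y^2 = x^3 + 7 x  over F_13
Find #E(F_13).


For each x in F_13, count y with y^2 = x^3 + 7 x + 0 mod 13:
  x = 0: RHS = 0, y in [0]  -> 1 point(s)
  x = 2: RHS = 9, y in [3, 10]  -> 2 point(s)
  x = 3: RHS = 9, y in [3, 10]  -> 2 point(s)
  x = 4: RHS = 1, y in [1, 12]  -> 2 point(s)
  x = 5: RHS = 4, y in [2, 11]  -> 2 point(s)
  x = 8: RHS = 9, y in [3, 10]  -> 2 point(s)
  x = 9: RHS = 12, y in [5, 8]  -> 2 point(s)
  x = 10: RHS = 4, y in [2, 11]  -> 2 point(s)
  x = 11: RHS = 4, y in [2, 11]  -> 2 point(s)
Affine points: 17. Add the point at infinity: total = 18.

#E(F_13) = 18


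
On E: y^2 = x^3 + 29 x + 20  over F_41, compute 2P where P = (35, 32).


Doubling: s = (3 x1^2 + a) / (2 y1)
s = (3*35^2 + 29) / (2*32) mod 41 = 22
x3 = s^2 - 2 x1 mod 41 = 22^2 - 2*35 = 4
y3 = s (x1 - x3) - y1 mod 41 = 22 * (35 - 4) - 32 = 35

2P = (4, 35)


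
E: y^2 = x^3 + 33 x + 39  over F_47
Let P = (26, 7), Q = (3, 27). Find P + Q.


P != Q, so use the chord formula.
s = (y2 - y1) / (x2 - x1) = (20) / (24) mod 47 = 40
x3 = s^2 - x1 - x2 mod 47 = 40^2 - 26 - 3 = 20
y3 = s (x1 - x3) - y1 mod 47 = 40 * (26 - 20) - 7 = 45

P + Q = (20, 45)


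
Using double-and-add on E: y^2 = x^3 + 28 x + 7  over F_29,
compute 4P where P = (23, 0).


k = 4 = 100_2 (binary, LSB first: 001)
Double-and-add from P = (23, 0):
  bit 0 = 0: acc unchanged = O
  bit 1 = 0: acc unchanged = O
  bit 2 = 1: acc = O + O = O

4P = O


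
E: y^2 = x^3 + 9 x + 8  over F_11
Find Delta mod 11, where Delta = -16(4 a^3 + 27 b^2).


4 a^3 + 27 b^2 = 4*9^3 + 27*8^2 = 2916 + 1728 = 4644
Delta = -16 * (4644) = -74304
Delta mod 11 = 1

Delta = 1 (mod 11)


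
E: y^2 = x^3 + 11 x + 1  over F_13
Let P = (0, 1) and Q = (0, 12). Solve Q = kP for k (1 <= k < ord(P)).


Enumerate multiples of P until we hit Q = (0, 12):
  1P = (0, 1)
  2P = (1, 0)
  3P = (0, 12)
Match found at i = 3.

k = 3


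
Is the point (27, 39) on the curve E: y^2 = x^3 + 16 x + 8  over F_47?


Check whether y^2 = x^3 + 16 x + 8 (mod 47) for (x, y) = (27, 39).
LHS: y^2 = 39^2 mod 47 = 17
RHS: x^3 + 16 x + 8 = 27^3 + 16*27 + 8 mod 47 = 7
LHS != RHS

No, not on the curve


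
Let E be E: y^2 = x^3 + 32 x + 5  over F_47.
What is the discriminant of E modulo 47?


4 a^3 + 27 b^2 = 4*32^3 + 27*5^2 = 131072 + 675 = 131747
Delta = -16 * (131747) = -2107952
Delta mod 47 = 45

Delta = 45 (mod 47)


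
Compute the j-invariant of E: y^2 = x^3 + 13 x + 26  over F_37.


Delta = -16(4 a^3 + 27 b^2) mod 37 = 1
-1728 * (4 a)^3 = -1728 * (4*13)^3 mod 37 = 14
j = 14 * 1^(-1) mod 37 = 14

j = 14 (mod 37)


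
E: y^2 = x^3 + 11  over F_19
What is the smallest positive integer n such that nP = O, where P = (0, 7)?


Compute successive multiples of P until we hit O:
  1P = (0, 7)
  2P = (0, 12)
  3P = O

ord(P) = 3


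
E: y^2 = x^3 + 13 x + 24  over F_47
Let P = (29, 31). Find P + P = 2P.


Doubling: s = (3 x1^2 + a) / (2 y1)
s = (3*29^2 + 13) / (2*31) mod 47 = 3
x3 = s^2 - 2 x1 mod 47 = 3^2 - 2*29 = 45
y3 = s (x1 - x3) - y1 mod 47 = 3 * (29 - 45) - 31 = 15

2P = (45, 15)


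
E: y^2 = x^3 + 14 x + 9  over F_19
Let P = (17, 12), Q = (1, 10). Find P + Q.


P != Q, so use the chord formula.
s = (y2 - y1) / (x2 - x1) = (17) / (3) mod 19 = 12
x3 = s^2 - x1 - x2 mod 19 = 12^2 - 17 - 1 = 12
y3 = s (x1 - x3) - y1 mod 19 = 12 * (17 - 12) - 12 = 10

P + Q = (12, 10)


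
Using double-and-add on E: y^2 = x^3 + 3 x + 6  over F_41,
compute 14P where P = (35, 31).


k = 14 = 1110_2 (binary, LSB first: 0111)
Double-and-add from P = (35, 31):
  bit 0 = 0: acc unchanged = O
  bit 1 = 1: acc = O + (14, 39) = (14, 39)
  bit 2 = 1: acc = (14, 39) + (8, 38) = (27, 34)
  bit 3 = 1: acc = (27, 34) + (5, 8) = (27, 7)

14P = (27, 7)


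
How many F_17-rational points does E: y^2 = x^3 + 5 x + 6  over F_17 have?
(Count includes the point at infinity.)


For each x in F_17, count y with y^2 = x^3 + 5 x + 6 mod 17:
  x = 9: RHS = 15, y in [7, 10]  -> 2 point(s)
  x = 10: RHS = 2, y in [6, 11]  -> 2 point(s)
  x = 11: RHS = 15, y in [7, 10]  -> 2 point(s)
  x = 12: RHS = 9, y in [3, 14]  -> 2 point(s)
  x = 14: RHS = 15, y in [7, 10]  -> 2 point(s)
  x = 16: RHS = 0, y in [0]  -> 1 point(s)
Affine points: 11. Add the point at infinity: total = 12.

#E(F_17) = 12


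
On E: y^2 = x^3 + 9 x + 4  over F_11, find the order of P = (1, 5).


Compute successive multiples of P until we hit O:
  1P = (1, 5)
  2P = (10, 4)
  3P = (3, 5)
  4P = (7, 6)
  5P = (7, 5)
  6P = (3, 6)
  7P = (10, 7)
  8P = (1, 6)
  ... (continuing to 9P)
  9P = O

ord(P) = 9


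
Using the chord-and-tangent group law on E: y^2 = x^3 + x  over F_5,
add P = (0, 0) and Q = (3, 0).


P != Q, so use the chord formula.
s = (y2 - y1) / (x2 - x1) = (0) / (3) mod 5 = 0
x3 = s^2 - x1 - x2 mod 5 = 0^2 - 0 - 3 = 2
y3 = s (x1 - x3) - y1 mod 5 = 0 * (0 - 2) - 0 = 0

P + Q = (2, 0)


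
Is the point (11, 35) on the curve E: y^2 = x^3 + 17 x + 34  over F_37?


Check whether y^2 = x^3 + 17 x + 34 (mod 37) for (x, y) = (11, 35).
LHS: y^2 = 35^2 mod 37 = 4
RHS: x^3 + 17 x + 34 = 11^3 + 17*11 + 34 mod 37 = 35
LHS != RHS

No, not on the curve


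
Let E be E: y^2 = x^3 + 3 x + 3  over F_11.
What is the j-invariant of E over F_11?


Delta = -16(4 a^3 + 27 b^2) mod 11 = 5
-1728 * (4 a)^3 = -1728 * (4*3)^3 mod 11 = 10
j = 10 * 5^(-1) mod 11 = 2

j = 2 (mod 11)


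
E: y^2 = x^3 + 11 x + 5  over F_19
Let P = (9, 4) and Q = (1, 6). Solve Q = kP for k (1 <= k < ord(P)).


Enumerate multiples of P until we hit Q = (1, 6):
  1P = (9, 4)
  2P = (8, 4)
  3P = (2, 15)
  4P = (0, 9)
  5P = (15, 12)
  6P = (1, 13)
  7P = (7, 8)
  8P = (7, 11)
  9P = (1, 6)
Match found at i = 9.

k = 9


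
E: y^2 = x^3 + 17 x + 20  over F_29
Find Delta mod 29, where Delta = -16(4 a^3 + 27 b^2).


4 a^3 + 27 b^2 = 4*17^3 + 27*20^2 = 19652 + 10800 = 30452
Delta = -16 * (30452) = -487232
Delta mod 29 = 26

Delta = 26 (mod 29)


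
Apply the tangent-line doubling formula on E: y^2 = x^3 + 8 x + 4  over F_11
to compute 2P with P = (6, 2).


Doubling: s = (3 x1^2 + a) / (2 y1)
s = (3*6^2 + 8) / (2*2) mod 11 = 7
x3 = s^2 - 2 x1 mod 11 = 7^2 - 2*6 = 4
y3 = s (x1 - x3) - y1 mod 11 = 7 * (6 - 4) - 2 = 1

2P = (4, 1)


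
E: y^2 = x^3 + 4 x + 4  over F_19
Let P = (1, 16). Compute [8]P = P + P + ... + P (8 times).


k = 8 = 1000_2 (binary, LSB first: 0001)
Double-and-add from P = (1, 16):
  bit 0 = 0: acc unchanged = O
  bit 1 = 0: acc unchanged = O
  bit 2 = 0: acc unchanged = O
  bit 3 = 1: acc = O + (5, 4) = (5, 4)

8P = (5, 4)


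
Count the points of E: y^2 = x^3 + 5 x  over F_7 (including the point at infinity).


For each x in F_7, count y with y^2 = x^3 + 5 x + 0 mod 7:
  x = 0: RHS = 0, y in [0]  -> 1 point(s)
  x = 2: RHS = 4, y in [2, 5]  -> 2 point(s)
  x = 3: RHS = 0, y in [0]  -> 1 point(s)
  x = 4: RHS = 0, y in [0]  -> 1 point(s)
  x = 6: RHS = 1, y in [1, 6]  -> 2 point(s)
Affine points: 7. Add the point at infinity: total = 8.

#E(F_7) = 8


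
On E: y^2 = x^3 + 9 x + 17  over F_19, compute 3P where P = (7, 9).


k = 3 = 11_2 (binary, LSB first: 11)
Double-and-add from P = (7, 9):
  bit 0 = 1: acc = O + (7, 9) = (7, 9)
  bit 1 = 1: acc = (7, 9) + (2, 9) = (10, 10)

3P = (10, 10)


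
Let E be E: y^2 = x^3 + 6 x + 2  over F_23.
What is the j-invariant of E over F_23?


Delta = -16(4 a^3 + 27 b^2) mod 23 = 19
-1728 * (4 a)^3 = -1728 * (4*6)^3 mod 23 = 20
j = 20 * 19^(-1) mod 23 = 18

j = 18 (mod 23)


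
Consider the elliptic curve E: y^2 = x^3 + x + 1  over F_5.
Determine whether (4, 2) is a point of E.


Check whether y^2 = x^3 + 1 x + 1 (mod 5) for (x, y) = (4, 2).
LHS: y^2 = 2^2 mod 5 = 4
RHS: x^3 + 1 x + 1 = 4^3 + 1*4 + 1 mod 5 = 4
LHS = RHS

Yes, on the curve


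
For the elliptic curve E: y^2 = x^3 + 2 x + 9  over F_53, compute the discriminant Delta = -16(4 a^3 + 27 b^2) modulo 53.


4 a^3 + 27 b^2 = 4*2^3 + 27*9^2 = 32 + 2187 = 2219
Delta = -16 * (2219) = -35504
Delta mod 53 = 6

Delta = 6 (mod 53)


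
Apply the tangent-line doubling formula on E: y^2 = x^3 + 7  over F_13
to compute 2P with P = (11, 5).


Doubling: s = (3 x1^2 + a) / (2 y1)
s = (3*11^2 + 0) / (2*5) mod 13 = 9
x3 = s^2 - 2 x1 mod 13 = 9^2 - 2*11 = 7
y3 = s (x1 - x3) - y1 mod 13 = 9 * (11 - 7) - 5 = 5

2P = (7, 5)


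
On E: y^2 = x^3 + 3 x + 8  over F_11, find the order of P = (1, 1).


Compute successive multiples of P until we hit O:
  1P = (1, 1)
  2P = (7, 3)
  3P = (8, 4)
  4P = (6, 0)
  5P = (8, 7)
  6P = (7, 8)
  7P = (1, 10)
  8P = O

ord(P) = 8


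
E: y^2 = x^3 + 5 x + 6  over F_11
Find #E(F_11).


For each x in F_11, count y with y^2 = x^3 + 5 x + 6 mod 11:
  x = 1: RHS = 1, y in [1, 10]  -> 2 point(s)
  x = 3: RHS = 4, y in [2, 9]  -> 2 point(s)
  x = 10: RHS = 0, y in [0]  -> 1 point(s)
Affine points: 5. Add the point at infinity: total = 6.

#E(F_11) = 6


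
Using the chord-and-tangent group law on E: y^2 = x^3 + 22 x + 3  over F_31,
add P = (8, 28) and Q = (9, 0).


P != Q, so use the chord formula.
s = (y2 - y1) / (x2 - x1) = (3) / (1) mod 31 = 3
x3 = s^2 - x1 - x2 mod 31 = 3^2 - 8 - 9 = 23
y3 = s (x1 - x3) - y1 mod 31 = 3 * (8 - 23) - 28 = 20

P + Q = (23, 20)


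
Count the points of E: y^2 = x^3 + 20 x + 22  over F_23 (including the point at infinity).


For each x in F_23, count y with y^2 = x^3 + 20 x + 22 mod 23:
  x = 2: RHS = 1, y in [1, 22]  -> 2 point(s)
  x = 6: RHS = 13, y in [6, 17]  -> 2 point(s)
  x = 8: RHS = 4, y in [2, 21]  -> 2 point(s)
  x = 10: RHS = 3, y in [7, 16]  -> 2 point(s)
  x = 11: RHS = 9, y in [3, 20]  -> 2 point(s)
  x = 12: RHS = 12, y in [9, 14]  -> 2 point(s)
  x = 13: RHS = 18, y in [8, 15]  -> 2 point(s)
  x = 17: RHS = 8, y in [10, 13]  -> 2 point(s)
  x = 18: RHS = 4, y in [2, 21]  -> 2 point(s)
  x = 19: RHS = 16, y in [4, 19]  -> 2 point(s)
  x = 20: RHS = 4, y in [2, 21]  -> 2 point(s)
  x = 22: RHS = 1, y in [1, 22]  -> 2 point(s)
Affine points: 24. Add the point at infinity: total = 25.

#E(F_23) = 25


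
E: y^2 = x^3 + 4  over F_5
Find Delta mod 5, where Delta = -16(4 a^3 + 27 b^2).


4 a^3 + 27 b^2 = 4*0^3 + 27*4^2 = 0 + 432 = 432
Delta = -16 * (432) = -6912
Delta mod 5 = 3

Delta = 3 (mod 5)


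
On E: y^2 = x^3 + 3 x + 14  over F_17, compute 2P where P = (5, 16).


k = 2 = 10_2 (binary, LSB first: 01)
Double-and-add from P = (5, 16):
  bit 0 = 0: acc unchanged = O
  bit 1 = 1: acc = O + (15, 0) = (15, 0)

2P = (15, 0)


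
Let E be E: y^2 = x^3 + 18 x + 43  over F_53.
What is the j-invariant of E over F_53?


Delta = -16(4 a^3 + 27 b^2) mod 53 = 26
-1728 * (4 a)^3 = -1728 * (4*18)^3 mod 53 = 38
j = 38 * 26^(-1) mod 53 = 30

j = 30 (mod 53)


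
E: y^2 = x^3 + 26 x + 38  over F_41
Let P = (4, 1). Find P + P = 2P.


Doubling: s = (3 x1^2 + a) / (2 y1)
s = (3*4^2 + 26) / (2*1) mod 41 = 37
x3 = s^2 - 2 x1 mod 41 = 37^2 - 2*4 = 8
y3 = s (x1 - x3) - y1 mod 41 = 37 * (4 - 8) - 1 = 15

2P = (8, 15)


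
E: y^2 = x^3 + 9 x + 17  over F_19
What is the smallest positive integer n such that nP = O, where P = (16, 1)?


Compute successive multiples of P until we hit O:
  1P = (16, 1)
  2P = (7, 9)
  3P = (5, 4)
  4P = (2, 9)
  5P = (18, 11)
  6P = (10, 10)
  7P = (0, 13)
  8P = (0, 6)
  ... (continuing to 15P)
  15P = O

ord(P) = 15


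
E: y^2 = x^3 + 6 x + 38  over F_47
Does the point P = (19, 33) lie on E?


Check whether y^2 = x^3 + 6 x + 38 (mod 47) for (x, y) = (19, 33).
LHS: y^2 = 33^2 mod 47 = 8
RHS: x^3 + 6 x + 38 = 19^3 + 6*19 + 38 mod 47 = 8
LHS = RHS

Yes, on the curve


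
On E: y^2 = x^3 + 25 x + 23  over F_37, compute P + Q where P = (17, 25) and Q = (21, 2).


P != Q, so use the chord formula.
s = (y2 - y1) / (x2 - x1) = (14) / (4) mod 37 = 22
x3 = s^2 - x1 - x2 mod 37 = 22^2 - 17 - 21 = 2
y3 = s (x1 - x3) - y1 mod 37 = 22 * (17 - 2) - 25 = 9

P + Q = (2, 9)


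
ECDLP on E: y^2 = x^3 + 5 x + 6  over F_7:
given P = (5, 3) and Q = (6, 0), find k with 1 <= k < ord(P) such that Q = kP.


Enumerate multiples of P until we hit Q = (6, 0):
  1P = (5, 3)
  2P = (6, 0)
Match found at i = 2.

k = 2


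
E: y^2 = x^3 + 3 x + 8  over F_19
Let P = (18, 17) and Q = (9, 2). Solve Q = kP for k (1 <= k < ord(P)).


Enumerate multiples of P until we hit Q = (9, 2):
  1P = (18, 17)
  2P = (9, 17)
  3P = (11, 2)
  4P = (7, 12)
  5P = (3, 14)
  6P = (14, 18)
  7P = (12, 10)
  8P = (12, 9)
  9P = (14, 1)
  10P = (3, 5)
  11P = (7, 7)
  12P = (11, 17)
  13P = (9, 2)
Match found at i = 13.

k = 13


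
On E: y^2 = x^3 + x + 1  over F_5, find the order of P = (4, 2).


Compute successive multiples of P until we hit O:
  1P = (4, 2)
  2P = (3, 4)
  3P = (2, 4)
  4P = (0, 4)
  5P = (0, 1)
  6P = (2, 1)
  7P = (3, 1)
  8P = (4, 3)
  ... (continuing to 9P)
  9P = O

ord(P) = 9


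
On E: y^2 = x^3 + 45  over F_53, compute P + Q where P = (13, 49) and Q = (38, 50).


P != Q, so use the chord formula.
s = (y2 - y1) / (x2 - x1) = (1) / (25) mod 53 = 17
x3 = s^2 - x1 - x2 mod 53 = 17^2 - 13 - 38 = 26
y3 = s (x1 - x3) - y1 mod 53 = 17 * (13 - 26) - 49 = 48

P + Q = (26, 48)


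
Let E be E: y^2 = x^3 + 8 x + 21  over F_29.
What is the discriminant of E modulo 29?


4 a^3 + 27 b^2 = 4*8^3 + 27*21^2 = 2048 + 11907 = 13955
Delta = -16 * (13955) = -223280
Delta mod 29 = 20

Delta = 20 (mod 29)


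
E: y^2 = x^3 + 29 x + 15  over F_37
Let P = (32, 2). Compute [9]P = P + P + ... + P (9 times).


k = 9 = 1001_2 (binary, LSB first: 1001)
Double-and-add from P = (32, 2):
  bit 0 = 1: acc = O + (32, 2) = (32, 2)
  bit 1 = 0: acc unchanged = (32, 2)
  bit 2 = 0: acc unchanged = (32, 2)
  bit 3 = 1: acc = (32, 2) + (4, 11) = (2, 28)

9P = (2, 28)


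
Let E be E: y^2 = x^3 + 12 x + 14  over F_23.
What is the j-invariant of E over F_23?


Delta = -16(4 a^3 + 27 b^2) mod 23 = 6
-1728 * (4 a)^3 = -1728 * (4*12)^3 mod 23 = 22
j = 22 * 6^(-1) mod 23 = 19

j = 19 (mod 23)


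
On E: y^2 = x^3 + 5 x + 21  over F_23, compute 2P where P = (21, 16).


Doubling: s = (3 x1^2 + a) / (2 y1)
s = (3*21^2 + 5) / (2*16) mod 23 = 7
x3 = s^2 - 2 x1 mod 23 = 7^2 - 2*21 = 7
y3 = s (x1 - x3) - y1 mod 23 = 7 * (21 - 7) - 16 = 13

2P = (7, 13)


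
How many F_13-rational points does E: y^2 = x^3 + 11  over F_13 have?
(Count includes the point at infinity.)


For each x in F_13, count y with y^2 = x^3 + 0 x + 11 mod 13:
  x = 1: RHS = 12, y in [5, 8]  -> 2 point(s)
  x = 3: RHS = 12, y in [5, 8]  -> 2 point(s)
  x = 4: RHS = 10, y in [6, 7]  -> 2 point(s)
  x = 7: RHS = 3, y in [4, 9]  -> 2 point(s)
  x = 8: RHS = 3, y in [4, 9]  -> 2 point(s)
  x = 9: RHS = 12, y in [5, 8]  -> 2 point(s)
  x = 10: RHS = 10, y in [6, 7]  -> 2 point(s)
  x = 11: RHS = 3, y in [4, 9]  -> 2 point(s)
  x = 12: RHS = 10, y in [6, 7]  -> 2 point(s)
Affine points: 18. Add the point at infinity: total = 19.

#E(F_13) = 19


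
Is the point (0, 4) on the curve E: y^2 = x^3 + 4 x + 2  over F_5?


Check whether y^2 = x^3 + 4 x + 2 (mod 5) for (x, y) = (0, 4).
LHS: y^2 = 4^2 mod 5 = 1
RHS: x^3 + 4 x + 2 = 0^3 + 4*0 + 2 mod 5 = 2
LHS != RHS

No, not on the curve


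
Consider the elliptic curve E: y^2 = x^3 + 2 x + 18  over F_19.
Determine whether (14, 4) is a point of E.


Check whether y^2 = x^3 + 2 x + 18 (mod 19) for (x, y) = (14, 4).
LHS: y^2 = 4^2 mod 19 = 16
RHS: x^3 + 2 x + 18 = 14^3 + 2*14 + 18 mod 19 = 16
LHS = RHS

Yes, on the curve


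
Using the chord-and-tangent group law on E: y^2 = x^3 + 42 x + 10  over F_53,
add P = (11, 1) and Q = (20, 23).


P != Q, so use the chord formula.
s = (y2 - y1) / (x2 - x1) = (22) / (9) mod 53 = 26
x3 = s^2 - x1 - x2 mod 53 = 26^2 - 11 - 20 = 9
y3 = s (x1 - x3) - y1 mod 53 = 26 * (11 - 9) - 1 = 51

P + Q = (9, 51)


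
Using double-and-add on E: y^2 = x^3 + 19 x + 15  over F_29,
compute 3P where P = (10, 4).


k = 3 = 11_2 (binary, LSB first: 11)
Double-and-add from P = (10, 4):
  bit 0 = 1: acc = O + (10, 4) = (10, 4)
  bit 1 = 1: acc = (10, 4) + (9, 25) = (16, 6)

3P = (16, 6)


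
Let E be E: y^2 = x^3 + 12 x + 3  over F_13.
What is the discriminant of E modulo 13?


4 a^3 + 27 b^2 = 4*12^3 + 27*3^2 = 6912 + 243 = 7155
Delta = -16 * (7155) = -114480
Delta mod 13 = 11

Delta = 11 (mod 13)


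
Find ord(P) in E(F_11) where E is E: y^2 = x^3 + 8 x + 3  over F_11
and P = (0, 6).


Compute successive multiples of P until we hit O:
  1P = (0, 6)
  2P = (9, 10)
  3P = (6, 6)
  4P = (5, 5)
  5P = (10, 7)
  6P = (2, 7)
  7P = (1, 10)
  8P = (4, 0)
  ... (continuing to 16P)
  16P = O

ord(P) = 16


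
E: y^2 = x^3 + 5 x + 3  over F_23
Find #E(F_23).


For each x in F_23, count y with y^2 = x^3 + 5 x + 3 mod 23:
  x = 0: RHS = 3, y in [7, 16]  -> 2 point(s)
  x = 1: RHS = 9, y in [3, 20]  -> 2 point(s)
  x = 4: RHS = 18, y in [8, 15]  -> 2 point(s)
  x = 7: RHS = 13, y in [6, 17]  -> 2 point(s)
  x = 8: RHS = 3, y in [7, 16]  -> 2 point(s)
  x = 9: RHS = 18, y in [8, 15]  -> 2 point(s)
  x = 10: RHS = 18, y in [8, 15]  -> 2 point(s)
  x = 11: RHS = 9, y in [3, 20]  -> 2 point(s)
  x = 15: RHS = 3, y in [7, 16]  -> 2 point(s)
  x = 16: RHS = 16, y in [4, 19]  -> 2 point(s)
  x = 21: RHS = 8, y in [10, 13]  -> 2 point(s)
Affine points: 22. Add the point at infinity: total = 23.

#E(F_23) = 23


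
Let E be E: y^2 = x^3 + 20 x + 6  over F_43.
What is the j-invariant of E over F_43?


Delta = -16(4 a^3 + 27 b^2) mod 43 = 15
-1728 * (4 a)^3 = -1728 * (4*20)^3 mod 43 = 8
j = 8 * 15^(-1) mod 43 = 12

j = 12 (mod 43)


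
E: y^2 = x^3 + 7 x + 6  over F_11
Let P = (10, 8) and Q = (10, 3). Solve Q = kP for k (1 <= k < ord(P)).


Enumerate multiples of P until we hit Q = (10, 3):
  1P = (10, 8)
  2P = (6, 0)
  3P = (10, 3)
Match found at i = 3.

k = 3


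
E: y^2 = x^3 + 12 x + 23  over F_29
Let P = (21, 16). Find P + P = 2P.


Doubling: s = (3 x1^2 + a) / (2 y1)
s = (3*21^2 + 12) / (2*16) mod 29 = 10
x3 = s^2 - 2 x1 mod 29 = 10^2 - 2*21 = 0
y3 = s (x1 - x3) - y1 mod 29 = 10 * (21 - 0) - 16 = 20

2P = (0, 20)


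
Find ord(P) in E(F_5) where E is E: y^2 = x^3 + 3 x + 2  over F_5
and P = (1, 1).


Compute successive multiples of P until we hit O:
  1P = (1, 1)
  2P = (2, 1)
  3P = (2, 4)
  4P = (1, 4)
  5P = O

ord(P) = 5


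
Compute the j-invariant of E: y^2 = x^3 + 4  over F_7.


Delta = -16(4 a^3 + 27 b^2) mod 7 = 4
-1728 * (4 a)^3 = -1728 * (4*0)^3 mod 7 = 0
j = 0 * 4^(-1) mod 7 = 0

j = 0 (mod 7)


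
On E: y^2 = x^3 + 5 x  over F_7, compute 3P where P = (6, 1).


k = 3 = 11_2 (binary, LSB first: 11)
Double-and-add from P = (6, 1):
  bit 0 = 1: acc = O + (6, 1) = (6, 1)
  bit 1 = 1: acc = (6, 1) + (4, 0) = (6, 6)

3P = (6, 6)


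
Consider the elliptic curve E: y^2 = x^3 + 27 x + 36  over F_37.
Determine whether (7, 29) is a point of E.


Check whether y^2 = x^3 + 27 x + 36 (mod 37) for (x, y) = (7, 29).
LHS: y^2 = 29^2 mod 37 = 27
RHS: x^3 + 27 x + 36 = 7^3 + 27*7 + 36 mod 37 = 13
LHS != RHS

No, not on the curve


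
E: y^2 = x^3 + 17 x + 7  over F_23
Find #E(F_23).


For each x in F_23, count y with y^2 = x^3 + 17 x + 7 mod 23:
  x = 1: RHS = 2, y in [5, 18]  -> 2 point(s)
  x = 2: RHS = 3, y in [7, 16]  -> 2 point(s)
  x = 3: RHS = 16, y in [4, 19]  -> 2 point(s)
  x = 4: RHS = 1, y in [1, 22]  -> 2 point(s)
  x = 6: RHS = 3, y in [7, 16]  -> 2 point(s)
  x = 7: RHS = 9, y in [3, 20]  -> 2 point(s)
  x = 10: RHS = 4, y in [2, 21]  -> 2 point(s)
  x = 15: RHS = 3, y in [7, 16]  -> 2 point(s)
  x = 18: RHS = 4, y in [2, 21]  -> 2 point(s)
  x = 19: RHS = 13, y in [6, 17]  -> 2 point(s)
  x = 22: RHS = 12, y in [9, 14]  -> 2 point(s)
Affine points: 22. Add the point at infinity: total = 23.

#E(F_23) = 23


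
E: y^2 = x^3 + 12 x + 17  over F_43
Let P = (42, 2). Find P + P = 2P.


Doubling: s = (3 x1^2 + a) / (2 y1)
s = (3*42^2 + 12) / (2*2) mod 43 = 36
x3 = s^2 - 2 x1 mod 43 = 36^2 - 2*42 = 8
y3 = s (x1 - x3) - y1 mod 43 = 36 * (42 - 8) - 2 = 18

2P = (8, 18)


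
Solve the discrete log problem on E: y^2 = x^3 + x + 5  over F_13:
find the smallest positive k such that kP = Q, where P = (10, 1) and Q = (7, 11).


Enumerate multiples of P until we hit Q = (7, 11):
  1P = (10, 1)
  2P = (7, 2)
  3P = (12, 4)
  4P = (3, 3)
  5P = (3, 10)
  6P = (12, 9)
  7P = (7, 11)
Match found at i = 7.

k = 7


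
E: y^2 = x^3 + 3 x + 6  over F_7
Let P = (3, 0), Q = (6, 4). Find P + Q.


P != Q, so use the chord formula.
s = (y2 - y1) / (x2 - x1) = (4) / (3) mod 7 = 6
x3 = s^2 - x1 - x2 mod 7 = 6^2 - 3 - 6 = 6
y3 = s (x1 - x3) - y1 mod 7 = 6 * (3 - 6) - 0 = 3

P + Q = (6, 3)


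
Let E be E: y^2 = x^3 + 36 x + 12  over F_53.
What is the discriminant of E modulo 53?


4 a^3 + 27 b^2 = 4*36^3 + 27*12^2 = 186624 + 3888 = 190512
Delta = -16 * (190512) = -3048192
Delta mod 53 = 50

Delta = 50 (mod 53)


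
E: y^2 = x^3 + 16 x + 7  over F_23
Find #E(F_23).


For each x in F_23, count y with y^2 = x^3 + 16 x + 7 mod 23:
  x = 1: RHS = 1, y in [1, 22]  -> 2 point(s)
  x = 2: RHS = 1, y in [1, 22]  -> 2 point(s)
  x = 3: RHS = 13, y in [6, 17]  -> 2 point(s)
  x = 7: RHS = 2, y in [5, 18]  -> 2 point(s)
  x = 8: RHS = 3, y in [7, 16]  -> 2 point(s)
  x = 9: RHS = 6, y in [11, 12]  -> 2 point(s)
  x = 12: RHS = 18, y in [8, 15]  -> 2 point(s)
  x = 14: RHS = 8, y in [10, 13]  -> 2 point(s)
  x = 16: RHS = 12, y in [9, 14]  -> 2 point(s)
  x = 18: RHS = 9, y in [3, 20]  -> 2 point(s)
  x = 20: RHS = 1, y in [1, 22]  -> 2 point(s)
  x = 21: RHS = 13, y in [6, 17]  -> 2 point(s)
  x = 22: RHS = 13, y in [6, 17]  -> 2 point(s)
Affine points: 26. Add the point at infinity: total = 27.

#E(F_23) = 27


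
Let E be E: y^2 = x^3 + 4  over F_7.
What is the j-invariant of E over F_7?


Delta = -16(4 a^3 + 27 b^2) mod 7 = 4
-1728 * (4 a)^3 = -1728 * (4*0)^3 mod 7 = 0
j = 0 * 4^(-1) mod 7 = 0

j = 0 (mod 7)


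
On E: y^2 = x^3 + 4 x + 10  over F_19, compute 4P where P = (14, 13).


k = 4 = 100_2 (binary, LSB first: 001)
Double-and-add from P = (14, 13):
  bit 0 = 0: acc unchanged = O
  bit 1 = 0: acc unchanged = O
  bit 2 = 1: acc = O + (10, 10) = (10, 10)

4P = (10, 10)


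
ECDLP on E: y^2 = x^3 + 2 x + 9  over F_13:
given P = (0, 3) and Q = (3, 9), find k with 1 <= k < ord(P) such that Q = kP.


Enumerate multiples of P until we hit Q = (3, 9):
  1P = (0, 3)
  2P = (3, 9)
Match found at i = 2.

k = 2


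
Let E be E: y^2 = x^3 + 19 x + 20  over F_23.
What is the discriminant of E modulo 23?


4 a^3 + 27 b^2 = 4*19^3 + 27*20^2 = 27436 + 10800 = 38236
Delta = -16 * (38236) = -611776
Delta mod 23 = 1

Delta = 1 (mod 23)


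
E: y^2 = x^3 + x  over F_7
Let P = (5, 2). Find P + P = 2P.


Doubling: s = (3 x1^2 + a) / (2 y1)
s = (3*5^2 + 1) / (2*2) mod 7 = 5
x3 = s^2 - 2 x1 mod 7 = 5^2 - 2*5 = 1
y3 = s (x1 - x3) - y1 mod 7 = 5 * (5 - 1) - 2 = 4

2P = (1, 4)


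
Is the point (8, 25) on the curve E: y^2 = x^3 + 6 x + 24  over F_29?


Check whether y^2 = x^3 + 6 x + 24 (mod 29) for (x, y) = (8, 25).
LHS: y^2 = 25^2 mod 29 = 16
RHS: x^3 + 6 x + 24 = 8^3 + 6*8 + 24 mod 29 = 4
LHS != RHS

No, not on the curve


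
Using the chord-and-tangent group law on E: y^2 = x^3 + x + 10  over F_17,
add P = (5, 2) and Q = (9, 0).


P != Q, so use the chord formula.
s = (y2 - y1) / (x2 - x1) = (15) / (4) mod 17 = 8
x3 = s^2 - x1 - x2 mod 17 = 8^2 - 5 - 9 = 16
y3 = s (x1 - x3) - y1 mod 17 = 8 * (5 - 16) - 2 = 12

P + Q = (16, 12)


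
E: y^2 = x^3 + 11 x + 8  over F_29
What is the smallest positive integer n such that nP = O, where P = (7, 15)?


Compute successive multiples of P until we hit O:
  1P = (7, 15)
  2P = (10, 4)
  3P = (19, 0)
  4P = (10, 25)
  5P = (7, 14)
  6P = O

ord(P) = 6


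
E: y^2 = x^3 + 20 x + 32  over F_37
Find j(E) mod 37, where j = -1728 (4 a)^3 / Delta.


Delta = -16(4 a^3 + 27 b^2) mod 37 = 10
-1728 * (4 a)^3 = -1728 * (4*20)^3 mod 37 = 8
j = 8 * 10^(-1) mod 37 = 23

j = 23 (mod 37)


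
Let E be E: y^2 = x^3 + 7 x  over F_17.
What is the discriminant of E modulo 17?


4 a^3 + 27 b^2 = 4*7^3 + 27*0^2 = 1372 + 0 = 1372
Delta = -16 * (1372) = -21952
Delta mod 17 = 12

Delta = 12 (mod 17)


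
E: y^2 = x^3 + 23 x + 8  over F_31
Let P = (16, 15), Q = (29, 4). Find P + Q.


P != Q, so use the chord formula.
s = (y2 - y1) / (x2 - x1) = (20) / (13) mod 31 = 23
x3 = s^2 - x1 - x2 mod 31 = 23^2 - 16 - 29 = 19
y3 = s (x1 - x3) - y1 mod 31 = 23 * (16 - 19) - 15 = 9

P + Q = (19, 9)


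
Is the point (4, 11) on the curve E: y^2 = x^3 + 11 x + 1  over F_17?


Check whether y^2 = x^3 + 11 x + 1 (mod 17) for (x, y) = (4, 11).
LHS: y^2 = 11^2 mod 17 = 2
RHS: x^3 + 11 x + 1 = 4^3 + 11*4 + 1 mod 17 = 7
LHS != RHS

No, not on the curve


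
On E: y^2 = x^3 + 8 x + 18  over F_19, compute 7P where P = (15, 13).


k = 7 = 111_2 (binary, LSB first: 111)
Double-and-add from P = (15, 13):
  bit 0 = 1: acc = O + (15, 13) = (15, 13)
  bit 1 = 1: acc = (15, 13) + (15, 6) = O
  bit 2 = 1: acc = O + (15, 13) = (15, 13)

7P = (15, 13)


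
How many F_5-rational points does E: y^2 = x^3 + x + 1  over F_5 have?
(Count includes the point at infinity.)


For each x in F_5, count y with y^2 = x^3 + 1 x + 1 mod 5:
  x = 0: RHS = 1, y in [1, 4]  -> 2 point(s)
  x = 2: RHS = 1, y in [1, 4]  -> 2 point(s)
  x = 3: RHS = 1, y in [1, 4]  -> 2 point(s)
  x = 4: RHS = 4, y in [2, 3]  -> 2 point(s)
Affine points: 8. Add the point at infinity: total = 9.

#E(F_5) = 9


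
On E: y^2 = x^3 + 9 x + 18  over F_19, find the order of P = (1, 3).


Compute successive multiples of P until we hit O:
  1P = (1, 3)
  2P = (2, 14)
  3P = (4, 2)
  4P = (12, 7)
  5P = (11, 2)
  6P = (11, 17)
  7P = (12, 12)
  8P = (4, 17)
  ... (continuing to 11P)
  11P = O

ord(P) = 11


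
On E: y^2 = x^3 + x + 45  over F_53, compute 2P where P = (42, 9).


Doubling: s = (3 x1^2 + a) / (2 y1)
s = (3*42^2 + 1) / (2*9) mod 53 = 32
x3 = s^2 - 2 x1 mod 53 = 32^2 - 2*42 = 39
y3 = s (x1 - x3) - y1 mod 53 = 32 * (42 - 39) - 9 = 34

2P = (39, 34)


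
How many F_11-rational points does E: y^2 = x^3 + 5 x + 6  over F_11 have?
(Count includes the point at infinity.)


For each x in F_11, count y with y^2 = x^3 + 5 x + 6 mod 11:
  x = 1: RHS = 1, y in [1, 10]  -> 2 point(s)
  x = 3: RHS = 4, y in [2, 9]  -> 2 point(s)
  x = 10: RHS = 0, y in [0]  -> 1 point(s)
Affine points: 5. Add the point at infinity: total = 6.

#E(F_11) = 6


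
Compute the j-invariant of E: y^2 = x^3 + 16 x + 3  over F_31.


Delta = -16(4 a^3 + 27 b^2) mod 31 = 10
-1728 * (4 a)^3 = -1728 * (4*16)^3 mod 31 = 2
j = 2 * 10^(-1) mod 31 = 25

j = 25 (mod 31)


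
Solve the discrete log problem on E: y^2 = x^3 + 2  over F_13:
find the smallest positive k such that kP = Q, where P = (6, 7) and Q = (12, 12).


Enumerate multiples of P until we hit Q = (12, 12):
  1P = (6, 7)
  2P = (4, 1)
  3P = (12, 1)
  4P = (9, 9)
  5P = (10, 12)
  6P = (1, 9)
  7P = (2, 7)
  8P = (5, 6)
  9P = (3, 9)
  10P = (3, 4)
  11P = (5, 7)
  12P = (2, 6)
  13P = (1, 4)
  14P = (10, 1)
  15P = (9, 4)
  16P = (12, 12)
Match found at i = 16.

k = 16


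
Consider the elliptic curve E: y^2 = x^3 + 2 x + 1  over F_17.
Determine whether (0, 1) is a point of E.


Check whether y^2 = x^3 + 2 x + 1 (mod 17) for (x, y) = (0, 1).
LHS: y^2 = 1^2 mod 17 = 1
RHS: x^3 + 2 x + 1 = 0^3 + 2*0 + 1 mod 17 = 1
LHS = RHS

Yes, on the curve


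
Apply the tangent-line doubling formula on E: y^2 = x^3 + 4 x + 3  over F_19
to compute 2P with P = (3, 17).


Doubling: s = (3 x1^2 + a) / (2 y1)
s = (3*3^2 + 4) / (2*17) mod 19 = 16
x3 = s^2 - 2 x1 mod 19 = 16^2 - 2*3 = 3
y3 = s (x1 - x3) - y1 mod 19 = 16 * (3 - 3) - 17 = 2

2P = (3, 2)


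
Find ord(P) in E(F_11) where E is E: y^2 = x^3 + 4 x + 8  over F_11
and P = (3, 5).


Compute successive multiples of P until we hit O:
  1P = (3, 5)
  2P = (9, 5)
  3P = (10, 6)
  4P = (7, 7)
  5P = (4, 0)
  6P = (7, 4)
  7P = (10, 5)
  8P = (9, 6)
  ... (continuing to 10P)
  10P = O

ord(P) = 10


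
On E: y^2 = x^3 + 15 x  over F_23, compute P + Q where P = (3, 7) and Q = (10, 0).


P != Q, so use the chord formula.
s = (y2 - y1) / (x2 - x1) = (16) / (7) mod 23 = 22
x3 = s^2 - x1 - x2 mod 23 = 22^2 - 3 - 10 = 11
y3 = s (x1 - x3) - y1 mod 23 = 22 * (3 - 11) - 7 = 1

P + Q = (11, 1)


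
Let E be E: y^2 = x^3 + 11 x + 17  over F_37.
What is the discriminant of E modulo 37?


4 a^3 + 27 b^2 = 4*11^3 + 27*17^2 = 5324 + 7803 = 13127
Delta = -16 * (13127) = -210032
Delta mod 37 = 17

Delta = 17 (mod 37)


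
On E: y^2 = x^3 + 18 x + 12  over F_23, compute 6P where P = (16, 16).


k = 6 = 110_2 (binary, LSB first: 011)
Double-and-add from P = (16, 16):
  bit 0 = 0: acc unchanged = O
  bit 1 = 1: acc = O + (0, 9) = (0, 9)
  bit 2 = 1: acc = (0, 9) + (1, 13) = (15, 0)

6P = (15, 0)
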